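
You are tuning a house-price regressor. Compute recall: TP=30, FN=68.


Recall = TP/(TP+FN)
= 30/(30+68)
= 30/98 = 30.61%

30.61%


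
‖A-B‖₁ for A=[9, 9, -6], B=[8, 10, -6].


d = |9-8| + |9-10| + |-6+ 6|
  = 1 + 1 + 0
  = 2

2


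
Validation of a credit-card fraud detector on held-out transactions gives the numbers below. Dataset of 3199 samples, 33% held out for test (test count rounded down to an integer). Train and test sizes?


Test = ⌊3199·33/100⌋ = 1055
Train = 3199 - 1055 = 2144

Train: 2144, Test: 1055


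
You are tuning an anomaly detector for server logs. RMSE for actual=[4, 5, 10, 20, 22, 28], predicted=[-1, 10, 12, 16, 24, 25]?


MSE = 83/6 = 13.8333
RMSE = √(83/6) = 3.7193

3.7193


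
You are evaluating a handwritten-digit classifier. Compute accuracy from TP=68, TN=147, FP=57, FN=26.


Accuracy = (TP+TN)/(TP+TN+FP+FN)
= (68+147)/(298)
= 215/298 = 72.15%

72.15%


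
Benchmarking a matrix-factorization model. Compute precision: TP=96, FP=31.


Precision = TP/(TP+FP)
= 96/(96+31)
= 96/127 = 75.59%

75.59%


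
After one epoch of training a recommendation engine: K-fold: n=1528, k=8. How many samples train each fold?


Fold size = 1528/8 = 191
Training per fold = 1528 - 191 = 1337

1337


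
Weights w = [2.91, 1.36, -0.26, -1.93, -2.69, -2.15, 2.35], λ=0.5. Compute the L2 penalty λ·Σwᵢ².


‖w‖₂² = (2.91)² + (1.36)² + (-0.26)² + (-1.93)² + (-2.69)² + (-2.15)² + (2.35)²
     = 8.4681 + 1.8496 + 0.0676 + 3.7249 + 7.2361 + 4.6225 + 5.5225
     = 31.4913
λ·‖w‖₂² = 0.5·31.4913 = 15.74565

15.74565


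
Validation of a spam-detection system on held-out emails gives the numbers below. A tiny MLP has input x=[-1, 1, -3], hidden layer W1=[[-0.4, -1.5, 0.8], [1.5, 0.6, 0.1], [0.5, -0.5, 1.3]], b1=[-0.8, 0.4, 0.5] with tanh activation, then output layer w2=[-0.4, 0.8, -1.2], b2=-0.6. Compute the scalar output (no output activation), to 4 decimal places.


z1[0] = (-0.4)·(-1) + (-1.5)·(1) + (0.8)·(-3) - 0.8 = -4.3
z1[1] = (1.5)·(-1) + (0.6)·(1) + (0.1)·(-3) + 0.4 = -0.8
z1[2] = (0.5)·(-1) + (-0.5)·(1) + (1.3)·(-3) + 0.5 = -4.4
h = tanh(z1) = [-0.9996, -0.664, -0.9997]
output = (-0.4)·(-0.9996) + (0.8)·(-0.664) + (-1.2)·(-0.9997) - 0.6 = 0.4683

0.4683


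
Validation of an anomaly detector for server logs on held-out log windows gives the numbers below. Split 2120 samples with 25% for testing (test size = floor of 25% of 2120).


Test = ⌊2120·25/100⌋ = 530
Train = 2120 - 530 = 1590

Train: 1590, Test: 530


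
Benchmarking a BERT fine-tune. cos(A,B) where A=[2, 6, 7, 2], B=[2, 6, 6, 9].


A·B = 2·2 + 6·6 + 7·6 + 2·9 = 100
‖A‖ = √93 = 9.6437, ‖B‖ = √157 = 12.53
cos = 100/(√93·√157) = 100/√14601 = 0.8276

0.8276


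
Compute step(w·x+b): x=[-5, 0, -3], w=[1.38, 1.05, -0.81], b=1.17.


z = (-5)·(1.38) + (0)·(1.05) + (-3)·(-0.81) + 1.17
  = -3.3
step(z) = 0 (z<0)

0


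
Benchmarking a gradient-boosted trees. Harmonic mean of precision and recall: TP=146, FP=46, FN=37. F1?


Precision = 146/192 = 0.7604
Recall = 146/183 = 0.7978
F1 = 2·P·R/(P+R) = 2·TP/(2·TP+FP+FN) = 292/(292+46+37) = 292/375 = 0.7787

0.7787


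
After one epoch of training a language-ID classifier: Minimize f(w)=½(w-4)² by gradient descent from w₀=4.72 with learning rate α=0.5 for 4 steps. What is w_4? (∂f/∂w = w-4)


step 1: grad = 4.72-4 = 0.72; w = 4.72 - 0.5·(0.72) = 4.36
step 2: grad = 4.36-4 = 0.36; w = 4.36 - 0.5·(0.36) = 4.18
step 3: grad = 4.18-4 = 0.18; w = 4.18 - 0.5·(0.18) = 4.09
step 4: grad = 4.09-4 = 0.09; w = 4.09 - 0.5·(0.09) = 4.045

4.045


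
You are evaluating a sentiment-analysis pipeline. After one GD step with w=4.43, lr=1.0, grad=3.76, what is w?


w_new = w - α·∇
= 4.43 - 1.0·3.76
= 4.43 - 3.76
= 0.67

0.67


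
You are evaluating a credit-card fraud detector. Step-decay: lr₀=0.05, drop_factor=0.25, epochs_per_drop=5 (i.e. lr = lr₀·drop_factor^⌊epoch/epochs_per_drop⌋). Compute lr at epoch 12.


n_drops = ⌊12/5⌋ = 2
lr = 0.05·0.25^2 = 0.05·0.0625 = 0.003125

0.003125


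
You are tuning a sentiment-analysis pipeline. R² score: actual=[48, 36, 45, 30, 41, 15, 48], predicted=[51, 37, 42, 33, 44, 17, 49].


ȳ = 37.5714
SS_res = Σ(y-ŷ)² = 42
SS_tot = Σ(y-ȳ)² = 853.71
R² = 1 - SS_res/SS_tot = 1 - 0.0492 = 0.9508

0.9508


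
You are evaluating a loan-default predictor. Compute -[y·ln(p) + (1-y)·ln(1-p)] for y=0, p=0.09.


BCE = -[y·ln(p) + (1-y)·ln(1-p)]
= -0 - 1·ln(1-0.09)
= -ln(0.91) = 0.0943

0.0943


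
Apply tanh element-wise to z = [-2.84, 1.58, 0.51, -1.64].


tanh(-2.84) = -0.9932
tanh(1.58) = 0.9186
tanh(0.51) = 0.4699
tanh(-1.64) = -0.9275
result = [-0.9932, 0.9186, 0.4699, -0.9275]

[-0.9932, 0.9186, 0.4699, -0.9275]


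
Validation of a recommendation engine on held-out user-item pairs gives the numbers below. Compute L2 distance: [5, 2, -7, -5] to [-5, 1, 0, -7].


d = √((5+ 5)² + (2-1)² + (-7-0)² + (-5+ 7)²)
  = √(100 + 1 + 49 + 4)
  = √154 = 12.4097

12.4097


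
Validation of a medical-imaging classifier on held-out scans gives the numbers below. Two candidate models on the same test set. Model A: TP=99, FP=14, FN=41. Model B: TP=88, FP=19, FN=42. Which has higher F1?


Model A: P=99/113=0.8761, R=99/140=0.7071, F1=2PR/(P+R)=2TP/(2TP+FP+FN)=198/253=0.7826
Model B: P=88/107=0.8224, R=88/130=0.6769, F1=2PR/(P+R)=2TP/(2TP+FP+FN)=176/237=0.7426
0.7826 > 0.7426 → Model A

Model A


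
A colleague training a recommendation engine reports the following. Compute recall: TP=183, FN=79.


Recall = TP/(TP+FN)
= 183/(183+79)
= 183/262 = 69.85%

69.85%


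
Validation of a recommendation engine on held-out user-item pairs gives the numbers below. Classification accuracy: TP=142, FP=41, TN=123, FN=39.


Accuracy = (TP+TN)/(TP+TN+FP+FN)
= (142+123)/(345)
= 265/345 = 76.81%

76.81%


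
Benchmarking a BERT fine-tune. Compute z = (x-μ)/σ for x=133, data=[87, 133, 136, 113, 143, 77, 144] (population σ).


μ = 119, σ = 25.3828
z = (133 - 119)/25.3828 = 0.5516

0.5516


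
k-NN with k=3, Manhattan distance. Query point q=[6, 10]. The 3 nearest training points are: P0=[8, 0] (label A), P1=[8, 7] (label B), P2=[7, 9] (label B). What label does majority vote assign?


d(q,P0) = 12  (label A)
d(q,P1) = 5  (label B)
d(q,P2) = 2  (label B)
Votes: A=1, B=2
Majority → B

B


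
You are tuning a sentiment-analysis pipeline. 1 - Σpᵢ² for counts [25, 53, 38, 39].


Probabilities: [25/155, 53/155, 38/155, 39/155] ≈ [0.1613, 0.3419, 0.2452, 0.2516]
Σpᵢ² = (625 + 2809 + 1444 + 1521)/155² = 6399/24025
Gini = 1 - Σpᵢ² = 1 - 6399/24025 = 0.7337

0.7337


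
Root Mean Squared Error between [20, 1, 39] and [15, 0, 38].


MSE = 27/3 = 9
RMSE = √(27/3) = 3.0

3.0


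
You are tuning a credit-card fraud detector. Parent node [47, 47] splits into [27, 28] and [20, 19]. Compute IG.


Parent = [47, 47], H_parent = 1
H_left = 0.9998 (n=55), H_right = 0.9995 (n=39)
H_children = (55/94)·0.9998 + (39/94)·0.9995 = 0.9997
IG = 1 - 0.9997 = 0.0003

0.0003


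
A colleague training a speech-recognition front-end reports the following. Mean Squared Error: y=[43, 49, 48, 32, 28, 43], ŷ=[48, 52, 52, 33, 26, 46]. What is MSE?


Squared errors: (43-48)²=25, (49-52)²=9, (48-52)²=16, (32-33)²=1, (28-26)²=4, (43-46)²=9
Sum = 64
MSE = 64/6 = 32/3

32/3


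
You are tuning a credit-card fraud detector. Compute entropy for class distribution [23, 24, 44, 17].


Probabilities: [23/108, 24/108, 44/108, 17/108] ≈ [0.213, 0.2222, 0.4074, 0.1574]
H = -((23/108)·log₂(23/108) + (24/108)·log₂(24/108) + (44/108)·log₂(44/108) + (17/108)·log₂(17/108))
  = 1.905 bits

1.905 bits


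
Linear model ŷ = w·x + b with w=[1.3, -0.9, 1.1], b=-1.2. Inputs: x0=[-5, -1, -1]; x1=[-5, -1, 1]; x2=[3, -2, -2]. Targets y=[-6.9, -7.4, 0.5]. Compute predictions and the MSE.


ŷ0 = (1.3)·(-5) + (-0.9)·(-1) + (1.1)·(-1) - 1.2 = -7.9
ŷ1 = (1.3)·(-5) + (-0.9)·(-1) + (1.1)·(1) - 1.2 = -5.7
ŷ2 = (1.3)·(3) + (-0.9)·(-2) + (1.1)·(-2) - 1.2 = 2.3
errors² = [1.0, 2.89, 3.24]
MSE = 7.1300/3 = 2.3767

2.3767


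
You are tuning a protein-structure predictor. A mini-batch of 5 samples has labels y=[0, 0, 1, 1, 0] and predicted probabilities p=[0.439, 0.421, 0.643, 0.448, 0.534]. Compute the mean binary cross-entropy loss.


L[0] = -ln(1-0.439) = -ln(0.561) = 0.578
L[1] = -ln(1-0.421) = -ln(0.579) = 0.5465
L[2] = -ln(0.643) = 0.4416
L[3] = -ln(0.448) = 0.803
L[4] = -ln(1-0.534) = -ln(0.466) = 0.7636
mean = (0.578 + 0.5465 + 0.4416 + 0.803 + 0.7636)/5 = 0.6265

0.6265


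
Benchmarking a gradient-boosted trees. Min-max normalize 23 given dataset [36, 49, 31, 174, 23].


min=23, max=174
(23-23)/(174-23) = 0/151 = 0.0

0.0


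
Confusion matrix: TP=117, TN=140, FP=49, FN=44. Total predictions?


Total = TP + TN + FP + FN
= 117 + 140 + 49 + 44
= 350
(Predicted positive: 166, predicted negative: 184)

350


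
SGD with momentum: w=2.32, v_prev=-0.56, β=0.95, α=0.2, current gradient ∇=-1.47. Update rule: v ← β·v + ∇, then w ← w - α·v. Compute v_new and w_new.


v_new = 0.95·-0.56 - 1.47 = -0.532 - 1.47 = -2.002
w_new = 2.32 - 0.2·-2.002 = 2.32 + 0.4004 = 2.7204

v_new=-2.002, w_new=2.7204


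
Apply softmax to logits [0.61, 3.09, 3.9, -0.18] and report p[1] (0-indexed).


Exponentials: e^0.61=1.8404, e^3.09=21.9771, e^3.9=49.4024, e^-0.18=0.8353
Sum = 74.0552
Softmax = [0.0249, 0.2968, 0.6671, 0.0113]
p[1] = 21.9771/74.0552 = 0.2968

0.2968


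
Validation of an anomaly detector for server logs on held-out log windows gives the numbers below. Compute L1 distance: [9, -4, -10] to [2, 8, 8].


d = |9-2| + |-4-8| + |-10-8|
  = 7 + 12 + 18
  = 37

37


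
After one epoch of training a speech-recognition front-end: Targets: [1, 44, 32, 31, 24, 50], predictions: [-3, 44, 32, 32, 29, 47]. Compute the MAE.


Absolute errors: |1+ 3|=4, |44-44|=0, |32-32|=0, |31-32|=1, |24-29|=5, |50-47|=3
Sum = 13
MAE = 13/6 = 13/6

13/6


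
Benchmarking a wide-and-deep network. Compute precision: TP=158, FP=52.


Precision = TP/(TP+FP)
= 158/(158+52)
= 158/210 = 75.24%

75.24%


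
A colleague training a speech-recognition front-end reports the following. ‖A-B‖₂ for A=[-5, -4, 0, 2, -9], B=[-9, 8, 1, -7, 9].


d = √((-5+ 9)² + (-4-8)² + (0-1)² + (2+ 7)² + (-9-9)²)
  = √(16 + 144 + 1 + 81 + 324)
  = √566 = 23.7908

23.7908


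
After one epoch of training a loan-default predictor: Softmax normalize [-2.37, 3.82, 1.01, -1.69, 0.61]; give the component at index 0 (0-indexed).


Exponentials: e^-2.37=0.0935, e^3.82=45.6042, e^1.01=2.7456, e^-1.69=0.1845, e^0.61=1.8404
Sum = 50.4682
Softmax = [0.0019, 0.9036, 0.0544, 0.0037, 0.0365]
p[0] = 0.0935/50.4682 = 0.0019

0.0019


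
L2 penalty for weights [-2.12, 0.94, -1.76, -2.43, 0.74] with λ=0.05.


‖w‖₂² = (-2.12)² + (0.94)² + (-1.76)² + (-2.43)² + (0.74)²
     = 4.4944 + 0.8836 + 3.0976 + 5.9049 + 0.5476
     = 14.9281
λ·‖w‖₂² = 0.05·14.9281 = 0.746405

0.746405


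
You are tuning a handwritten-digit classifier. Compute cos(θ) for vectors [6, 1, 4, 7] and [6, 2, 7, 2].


A·B = 6·6 + 1·2 + 4·7 + 7·2 = 80
‖A‖ = √102 = 10.0995, ‖B‖ = √93 = 9.6437
cos = 80/(√102·√93) = 80/√9486 = 0.8214

0.8214


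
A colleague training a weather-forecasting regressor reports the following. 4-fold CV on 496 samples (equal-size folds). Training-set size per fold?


Fold size = 496/4 = 124
Training per fold = 496 - 124 = 372

372


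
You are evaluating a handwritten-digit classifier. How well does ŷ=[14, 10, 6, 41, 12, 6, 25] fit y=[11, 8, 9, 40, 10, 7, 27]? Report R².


ȳ = 16
SS_res = Σ(y-ŷ)² = 32
SS_tot = Σ(y-ȳ)² = 952
R² = 1 - SS_res/SS_tot = 1 - 0.0336 = 0.9664

0.9664


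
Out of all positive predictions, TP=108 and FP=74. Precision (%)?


Precision = TP/(TP+FP)
= 108/(108+74)
= 108/182 = 59.34%

59.34%


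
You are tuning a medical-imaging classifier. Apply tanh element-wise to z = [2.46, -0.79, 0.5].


tanh(2.46) = 0.9855
tanh(-0.79) = -0.6584
tanh(0.5) = 0.4621
result = [0.9855, -0.6584, 0.4621]

[0.9855, -0.6584, 0.4621]


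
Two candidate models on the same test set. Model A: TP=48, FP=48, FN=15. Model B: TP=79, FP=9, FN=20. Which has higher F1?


Model A: P=48/96=0.5, R=48/63=0.7619, F1=2PR/(P+R)=2TP/(2TP+FP+FN)=96/159=0.6038
Model B: P=79/88=0.8977, R=79/99=0.798, F1=2PR/(P+R)=2TP/(2TP+FP+FN)=158/187=0.8449
0.6038 < 0.8449 → Model B

Model B


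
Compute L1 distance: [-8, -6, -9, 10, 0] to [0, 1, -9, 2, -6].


d = |-8-0| + |-6-1| + |-9+ 9| + |10-2| + |0+ 6|
  = 8 + 7 + 0 + 8 + 6
  = 29

29


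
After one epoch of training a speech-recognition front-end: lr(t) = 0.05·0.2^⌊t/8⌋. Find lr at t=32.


n_drops = ⌊32/8⌋ = 4
lr = 0.05·0.2^4 = 0.05·0.0016 = 0.00008

0.00008


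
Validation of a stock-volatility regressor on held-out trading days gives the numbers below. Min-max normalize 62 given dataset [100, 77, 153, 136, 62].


min=62, max=153
(62-62)/(153-62) = 0/91 = 0.0

0.0


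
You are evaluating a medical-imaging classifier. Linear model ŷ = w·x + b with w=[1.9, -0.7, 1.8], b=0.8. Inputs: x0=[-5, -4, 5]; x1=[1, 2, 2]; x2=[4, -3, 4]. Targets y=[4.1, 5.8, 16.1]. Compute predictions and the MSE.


ŷ0 = (1.9)·(-5) + (-0.7)·(-4) + (1.8)·(5) + 0.8 = 3.1
ŷ1 = (1.9)·(1) + (-0.7)·(2) + (1.8)·(2) + 0.8 = 4.9
ŷ2 = (1.9)·(4) + (-0.7)·(-3) + (1.8)·(4) + 0.8 = 17.7
errors² = [1.0, 0.81, 2.56]
MSE = 4.3700/3 = 1.4567

1.4567


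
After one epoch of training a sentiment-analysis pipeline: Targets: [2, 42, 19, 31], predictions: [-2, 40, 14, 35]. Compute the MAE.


Absolute errors: |2+ 2|=4, |42-40|=2, |19-14|=5, |31-35|=4
Sum = 15
MAE = 15/4 = 15/4

15/4


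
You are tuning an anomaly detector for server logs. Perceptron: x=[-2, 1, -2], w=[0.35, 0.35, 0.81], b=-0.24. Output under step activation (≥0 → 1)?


z = (-2)·(0.35) + (1)·(0.35) + (-2)·(0.81) - 0.24
  = -2.21
step(z) = 0 (z<0)

0


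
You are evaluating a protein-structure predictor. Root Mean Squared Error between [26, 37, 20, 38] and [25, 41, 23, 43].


MSE = 51/4 = 12.75
RMSE = √(51/4) = 3.5707

3.5707


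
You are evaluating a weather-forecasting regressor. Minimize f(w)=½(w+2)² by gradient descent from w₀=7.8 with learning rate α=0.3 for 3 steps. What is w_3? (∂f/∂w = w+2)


step 1: grad = 7.8+2 = 9.8; w = 7.8 - 0.3·(9.8) = 4.86
step 2: grad = 4.86+2 = 6.86; w = 4.86 - 0.3·(6.86) = 2.802
step 3: grad = 2.802+2 = 4.802; w = 2.802 - 0.3·(4.802) = 1.3614

1.3614


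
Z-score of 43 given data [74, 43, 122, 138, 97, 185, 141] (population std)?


μ = 114.2857, σ = 43.6536
z = (43 - 114.2857)/43.6536 = -1.633

-1.633


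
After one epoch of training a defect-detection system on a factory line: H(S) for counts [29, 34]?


Probabilities: [29/63, 34/63] ≈ [0.4603, 0.5397]
H = -((29/63)·log₂(29/63) + (34/63)·log₂(34/63))
  = 0.9955 bits

0.9955 bits


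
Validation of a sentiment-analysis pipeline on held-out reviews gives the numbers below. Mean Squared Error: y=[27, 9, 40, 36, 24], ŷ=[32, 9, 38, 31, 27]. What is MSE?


Squared errors: (27-32)²=25, (9-9)²=0, (40-38)²=4, (36-31)²=25, (24-27)²=9
Sum = 63
MSE = 63/5 = 63/5

63/5


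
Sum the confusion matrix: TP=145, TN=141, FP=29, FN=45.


Total = TP + TN + FP + FN
= 145 + 141 + 29 + 45
= 360
(Predicted positive: 174, predicted negative: 186)

360


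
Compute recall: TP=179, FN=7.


Recall = TP/(TP+FN)
= 179/(179+7)
= 179/186 = 96.24%

96.24%


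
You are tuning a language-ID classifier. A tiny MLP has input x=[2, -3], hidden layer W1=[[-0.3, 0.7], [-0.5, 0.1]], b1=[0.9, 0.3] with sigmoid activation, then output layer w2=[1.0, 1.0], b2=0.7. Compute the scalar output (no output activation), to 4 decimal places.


z1[0] = (-0.3)·(2) + (0.7)·(-3) + 0.9 = -1.8
z1[1] = (-0.5)·(2) + (0.1)·(-3) + 0.3 = -1.0
h = sigmoid(z1) = [0.1419, 0.2689]
output = (1.0)·(0.1419) + (1.0)·(0.2689) + 0.7 = 1.1108

1.1108


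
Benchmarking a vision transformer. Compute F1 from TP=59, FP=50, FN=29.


Precision = 59/109 = 0.5413
Recall = 59/88 = 0.6705
F1 = 2·P·R/(P+R) = 2·TP/(2·TP+FP+FN) = 118/(118+50+29) = 118/197 = 0.599

0.599


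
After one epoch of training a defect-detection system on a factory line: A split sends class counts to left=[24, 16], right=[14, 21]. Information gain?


Parent = [38, 37], H_parent = 0.9999
H_left = 0.971 (n=40), H_right = 0.971 (n=35)
H_children = (40/75)·0.971 + (35/75)·0.971 = 0.971
IG = 0.9999 - 0.971 = 0.0289

0.0289


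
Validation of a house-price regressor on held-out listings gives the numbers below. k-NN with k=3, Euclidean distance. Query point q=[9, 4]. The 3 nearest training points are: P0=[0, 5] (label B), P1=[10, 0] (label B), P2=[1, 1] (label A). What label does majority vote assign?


d(q,P0) = 9.0554  (label B)
d(q,P1) = 4.1231  (label B)
d(q,P2) = 8.544  (label A)
Votes: A=1, B=2
Majority → B

B


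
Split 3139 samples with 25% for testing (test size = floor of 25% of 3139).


Test = ⌊3139·25/100⌋ = 784
Train = 3139 - 784 = 2355

Train: 2355, Test: 784


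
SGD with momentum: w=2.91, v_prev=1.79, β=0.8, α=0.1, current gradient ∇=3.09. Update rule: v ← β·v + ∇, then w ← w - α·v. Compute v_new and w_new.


v_new = 0.8·1.79 + 3.09 = 1.432 + 3.09 = 4.522
w_new = 2.91 - 0.1·4.522 = 2.91 - 0.4522 = 2.4578

v_new=4.522, w_new=2.4578


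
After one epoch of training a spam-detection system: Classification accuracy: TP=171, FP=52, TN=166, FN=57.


Accuracy = (TP+TN)/(TP+TN+FP+FN)
= (171+166)/(446)
= 337/446 = 75.56%

75.56%


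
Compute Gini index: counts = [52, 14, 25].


Probabilities: [52/91, 14/91, 25/91] ≈ [0.5714, 0.1538, 0.2747]
Σpᵢ² = (2704 + 196 + 625)/91² = 3525/8281
Gini = 1 - Σpᵢ² = 1 - 3525/8281 = 0.5743

0.5743


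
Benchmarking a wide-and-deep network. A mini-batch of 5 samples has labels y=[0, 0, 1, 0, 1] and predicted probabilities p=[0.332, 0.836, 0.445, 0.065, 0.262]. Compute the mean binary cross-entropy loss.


L[0] = -ln(1-0.332) = -ln(0.668) = 0.4035
L[1] = -ln(1-0.836) = -ln(0.164) = 1.8079
L[2] = -ln(0.445) = 0.8097
L[3] = -ln(1-0.065) = -ln(0.935) = 0.0672
L[4] = -ln(0.262) = 1.3394
mean = (0.4035 + 1.8079 + 0.8097 + 0.0672 + 1.3394)/5 = 0.8855

0.8855


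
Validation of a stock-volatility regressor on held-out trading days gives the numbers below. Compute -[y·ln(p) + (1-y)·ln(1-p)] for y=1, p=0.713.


BCE = -[y·ln(p) + (1-y)·ln(1-p)]
= -1·ln(0.713) - 0
= -ln(0.713) = 0.3383

0.3383


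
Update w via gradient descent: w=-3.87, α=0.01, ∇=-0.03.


w_new = w - α·∇
= -3.87 - 0.01·-0.03
= -3.87 + 0.0003
= -3.8697

-3.8697


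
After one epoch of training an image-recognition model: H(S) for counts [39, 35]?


Probabilities: [39/74, 35/74] ≈ [0.527, 0.473]
H = -((39/74)·log₂(39/74) + (35/74)·log₂(35/74))
  = 0.9979 bits

0.9979 bits


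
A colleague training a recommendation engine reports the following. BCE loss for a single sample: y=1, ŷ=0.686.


BCE = -[y·ln(p) + (1-y)·ln(1-p)]
= -1·ln(0.686) - 0
= -ln(0.686) = 0.3769

0.3769


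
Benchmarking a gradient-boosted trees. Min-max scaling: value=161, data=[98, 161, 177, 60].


min=60, max=177
(161-60)/(177-60) = 101/117 = 0.8632

0.8632


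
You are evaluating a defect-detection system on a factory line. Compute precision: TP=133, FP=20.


Precision = TP/(TP+FP)
= 133/(133+20)
= 133/153 = 86.93%

86.93%


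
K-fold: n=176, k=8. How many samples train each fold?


Fold size = 176/8 = 22
Training per fold = 176 - 22 = 154

154


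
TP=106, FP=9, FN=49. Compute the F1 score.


Precision = 106/115 = 0.9217
Recall = 106/155 = 0.6839
F1 = 2·P·R/(P+R) = 2·TP/(2·TP+FP+FN) = 212/(212+9+49) = 212/270 = 0.7852

0.7852


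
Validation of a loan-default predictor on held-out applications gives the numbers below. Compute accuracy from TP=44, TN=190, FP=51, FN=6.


Accuracy = (TP+TN)/(TP+TN+FP+FN)
= (44+190)/(291)
= 234/291 = 80.41%

80.41%


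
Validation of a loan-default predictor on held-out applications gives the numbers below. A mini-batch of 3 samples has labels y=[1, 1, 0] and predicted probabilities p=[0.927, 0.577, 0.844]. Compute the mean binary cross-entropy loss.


L[0] = -ln(0.927) = 0.0758
L[1] = -ln(0.577) = 0.5499
L[2] = -ln(1-0.844) = -ln(0.156) = 1.8579
mean = (0.0758 + 0.5499 + 1.8579)/3 = 0.8279

0.8279


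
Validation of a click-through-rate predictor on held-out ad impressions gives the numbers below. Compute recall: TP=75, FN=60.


Recall = TP/(TP+FN)
= 75/(75+60)
= 75/135 = 55.56%

55.56%


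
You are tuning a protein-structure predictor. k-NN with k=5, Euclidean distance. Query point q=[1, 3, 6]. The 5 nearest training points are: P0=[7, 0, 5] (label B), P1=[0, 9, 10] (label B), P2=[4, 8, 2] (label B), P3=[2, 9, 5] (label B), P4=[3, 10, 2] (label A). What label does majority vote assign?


d(q,P0) = 6.7823  (label B)
d(q,P1) = 7.2801  (label B)
d(q,P2) = 7.0711  (label B)
d(q,P3) = 6.1644  (label B)
d(q,P4) = 8.3066  (label A)
Votes: A=1, B=4
Majority → B

B


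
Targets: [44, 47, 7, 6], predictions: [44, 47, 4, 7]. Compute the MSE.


Squared errors: (44-44)²=0, (47-47)²=0, (7-4)²=9, (6-7)²=1
Sum = 10
MSE = 10/4 = 5/2

5/2


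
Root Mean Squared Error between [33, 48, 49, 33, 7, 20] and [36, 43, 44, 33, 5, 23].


MSE = 72/6 = 12
RMSE = √(72/6) = 3.4641

3.4641


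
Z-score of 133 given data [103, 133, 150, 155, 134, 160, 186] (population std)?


μ = 145.8571, σ = 24.0679
z = (133 - 145.8571)/24.0679 = -0.5342

-0.5342


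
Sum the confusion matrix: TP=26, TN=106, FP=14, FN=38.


Total = TP + TN + FP + FN
= 26 + 106 + 14 + 38
= 184
(Predicted positive: 40, predicted negative: 144)

184


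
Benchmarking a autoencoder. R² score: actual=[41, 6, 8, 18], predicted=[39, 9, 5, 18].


ȳ = 18.25
SS_res = Σ(y-ŷ)² = 22
SS_tot = Σ(y-ȳ)² = 772.75
R² = 1 - SS_res/SS_tot = 1 - 0.0285 = 0.9715

0.9715


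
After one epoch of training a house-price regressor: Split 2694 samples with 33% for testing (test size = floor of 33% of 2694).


Test = ⌊2694·33/100⌋ = 889
Train = 2694 - 889 = 1805

Train: 1805, Test: 889


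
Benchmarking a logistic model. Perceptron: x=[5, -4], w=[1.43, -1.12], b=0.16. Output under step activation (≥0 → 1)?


z = (5)·(1.43) + (-4)·(-1.12) + 0.16
  = 11.79
step(z) = 1 (z≥0)

1


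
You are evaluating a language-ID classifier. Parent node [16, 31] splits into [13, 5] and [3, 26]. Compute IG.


Parent = [16, 31], H_parent = 0.9252
H_left = 0.8524 (n=18), H_right = 0.4798 (n=29)
H_children = (18/47)·0.8524 + (29/47)·0.4798 = 0.6225
IG = 0.9252 - 0.6225 = 0.3027

0.3027


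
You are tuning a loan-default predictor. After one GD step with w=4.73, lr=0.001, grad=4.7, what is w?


w_new = w - α·∇
= 4.73 - 0.001·4.7
= 4.73 - 0.0047
= 4.7253

4.7253


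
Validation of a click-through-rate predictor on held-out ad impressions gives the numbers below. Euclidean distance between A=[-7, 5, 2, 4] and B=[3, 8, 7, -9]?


d = √((-7-3)² + (5-8)² + (2-7)² + (4+ 9)²)
  = √(100 + 9 + 25 + 169)
  = √303 = 17.4069

17.4069


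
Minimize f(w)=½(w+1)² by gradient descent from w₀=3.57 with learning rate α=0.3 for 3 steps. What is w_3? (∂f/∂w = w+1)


step 1: grad = 3.57+1 = 4.57; w = 3.57 - 0.3·(4.57) = 2.199
step 2: grad = 2.199+1 = 3.199; w = 2.199 - 0.3·(3.199) = 1.2393
step 3: grad = 1.2393+1 = 2.2393; w = 1.2393 - 0.3·(2.2393) = 0.56751

0.56751


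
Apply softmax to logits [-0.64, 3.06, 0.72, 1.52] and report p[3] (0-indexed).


Exponentials: e^-0.64=0.5273, e^3.06=21.3276, e^0.72=2.0544, e^1.52=4.5722
Sum = 28.4815
Softmax = [0.0185, 0.7488, 0.0721, 0.1605]
p[3] = 4.5722/28.4815 = 0.1605

0.1605


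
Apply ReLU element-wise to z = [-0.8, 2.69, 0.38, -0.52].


ReLU(-0.8) = max(0, -0.8) = 0.0
ReLU(2.69) = max(0, 2.69) = 2.69
ReLU(0.38) = max(0, 0.38) = 0.38
ReLU(-0.52) = max(0, -0.52) = 0.0
result = [0.0, 2.69, 0.38, 0.0]

[0.0, 2.69, 0.38, 0.0]


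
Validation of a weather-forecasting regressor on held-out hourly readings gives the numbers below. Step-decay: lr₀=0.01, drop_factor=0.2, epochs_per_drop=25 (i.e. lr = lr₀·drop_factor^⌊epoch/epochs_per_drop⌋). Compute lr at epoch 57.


n_drops = ⌊57/25⌋ = 2
lr = 0.01·0.2^2 = 0.01·0.04 = 0.0004

0.0004


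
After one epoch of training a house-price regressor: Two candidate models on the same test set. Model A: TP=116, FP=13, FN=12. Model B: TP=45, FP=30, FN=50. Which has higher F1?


Model A: P=116/129=0.8992, R=116/128=0.9062, F1=2PR/(P+R)=2TP/(2TP+FP+FN)=232/257=0.9027
Model B: P=45/75=0.6, R=45/95=0.4737, F1=2PR/(P+R)=2TP/(2TP+FP+FN)=90/170=0.5294
0.9027 > 0.5294 → Model A

Model A


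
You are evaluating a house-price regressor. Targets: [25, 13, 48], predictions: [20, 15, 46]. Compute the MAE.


Absolute errors: |25-20|=5, |13-15|=2, |48-46|=2
Sum = 9
MAE = 9/3 = 3

3


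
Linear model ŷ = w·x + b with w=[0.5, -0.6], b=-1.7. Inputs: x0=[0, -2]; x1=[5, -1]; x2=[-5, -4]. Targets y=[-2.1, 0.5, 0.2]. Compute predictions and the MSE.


ŷ0 = (0.5)·(0) + (-0.6)·(-2) - 1.7 = -0.5
ŷ1 = (0.5)·(5) + (-0.6)·(-1) - 1.7 = 1.4
ŷ2 = (0.5)·(-5) + (-0.6)·(-4) - 1.7 = -1.8
errors² = [2.56, 0.81, 4.0]
MSE = 7.3700/3 = 2.4567

2.4567


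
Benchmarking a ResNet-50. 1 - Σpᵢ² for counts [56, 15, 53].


Probabilities: [56/124, 15/124, 53/124] ≈ [0.4516, 0.121, 0.4274]
Σpᵢ² = (3136 + 225 + 2809)/124² = 6170/15376
Gini = 1 - Σpᵢ² = 1 - 6170/15376 = 0.5987

0.5987


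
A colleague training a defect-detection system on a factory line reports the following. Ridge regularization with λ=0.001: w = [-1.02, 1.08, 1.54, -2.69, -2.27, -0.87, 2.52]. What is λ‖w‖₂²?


‖w‖₂² = (-1.02)² + (1.08)² + (1.54)² + (-2.69)² + (-2.27)² + (-0.87)² + (2.52)²
     = 1.0404 + 1.1664 + 2.3716 + 7.2361 + 5.1529 + 0.7569 + 6.3504
     = 24.0747
λ·‖w‖₂² = 0.001·24.0747 = 0.024075

0.024075


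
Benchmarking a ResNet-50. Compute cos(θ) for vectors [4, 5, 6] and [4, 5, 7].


A·B = 4·4 + 5·5 + 6·7 = 83
‖A‖ = √77 = 8.775, ‖B‖ = √90 = 9.4868
cos = 83/(√77·√90) = 83/√6930 = 0.997

0.997


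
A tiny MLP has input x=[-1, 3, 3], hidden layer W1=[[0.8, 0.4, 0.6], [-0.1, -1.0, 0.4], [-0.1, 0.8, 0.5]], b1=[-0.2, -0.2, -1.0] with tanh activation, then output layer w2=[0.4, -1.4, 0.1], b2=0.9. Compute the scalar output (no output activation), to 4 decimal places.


z1[0] = (0.8)·(-1) + (0.4)·(3) + (0.6)·(3) - 0.2 = 2.0
z1[1] = (-0.1)·(-1) + (-1.0)·(3) + (0.4)·(3) - 0.2 = -1.9
z1[2] = (-0.1)·(-1) + (0.8)·(3) + (0.5)·(3) - 1.0 = 3.0
h = tanh(z1) = [0.964, -0.9562, 0.9951]
output = (0.4)·(0.964) + (-1.4)·(-0.9562) + (0.1)·(0.9951) + 0.9 = 2.7238

2.7238


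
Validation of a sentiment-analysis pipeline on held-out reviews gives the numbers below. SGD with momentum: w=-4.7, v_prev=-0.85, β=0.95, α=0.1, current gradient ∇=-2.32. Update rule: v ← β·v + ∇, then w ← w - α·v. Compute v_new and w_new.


v_new = 0.95·-0.85 - 2.32 = -0.8075 - 2.32 = -3.1275
w_new = -4.7 - 0.1·-3.1275 = -4.7 + 0.31275 = -4.38725

v_new=-3.1275, w_new=-4.38725


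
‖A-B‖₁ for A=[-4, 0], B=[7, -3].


d = |-4-7| + |0+ 3|
  = 11 + 3
  = 14

14


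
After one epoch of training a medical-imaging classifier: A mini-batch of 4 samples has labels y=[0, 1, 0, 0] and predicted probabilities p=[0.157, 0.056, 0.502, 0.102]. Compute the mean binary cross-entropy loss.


L[0] = -ln(1-0.157) = -ln(0.843) = 0.1708
L[1] = -ln(0.056) = 2.8824
L[2] = -ln(1-0.502) = -ln(0.498) = 0.6972
L[3] = -ln(1-0.102) = -ln(0.898) = 0.1076
mean = (0.1708 + 2.8824 + 0.6972 + 0.1076)/4 = 0.9645

0.9645


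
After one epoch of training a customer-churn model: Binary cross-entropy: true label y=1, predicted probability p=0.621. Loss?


BCE = -[y·ln(p) + (1-y)·ln(1-p)]
= -1·ln(0.621) - 0
= -ln(0.621) = 0.4764

0.4764


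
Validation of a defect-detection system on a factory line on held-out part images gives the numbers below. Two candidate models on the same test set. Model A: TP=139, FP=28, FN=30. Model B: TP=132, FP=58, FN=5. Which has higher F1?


Model A: P=139/167=0.8323, R=139/169=0.8225, F1=2PR/(P+R)=2TP/(2TP+FP+FN)=278/336=0.8274
Model B: P=132/190=0.6947, R=132/137=0.9635, F1=2PR/(P+R)=2TP/(2TP+FP+FN)=264/327=0.8073
0.8274 > 0.8073 → Model A

Model A


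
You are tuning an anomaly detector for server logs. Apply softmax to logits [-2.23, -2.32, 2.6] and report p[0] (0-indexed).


Exponentials: e^-2.23=0.1075, e^-2.32=0.0983, e^2.6=13.4637
Sum = 13.6695
Softmax = [0.0079, 0.0072, 0.9849]
p[0] = 0.1075/13.6695 = 0.0079

0.0079


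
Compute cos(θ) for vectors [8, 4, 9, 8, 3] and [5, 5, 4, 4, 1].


A·B = 8·5 + 4·5 + 9·4 + 8·4 + 3·1 = 131
‖A‖ = √234 = 15.2971, ‖B‖ = √83 = 9.1104
cos = 131/(√234·√83) = 131/√19422 = 0.94

0.94


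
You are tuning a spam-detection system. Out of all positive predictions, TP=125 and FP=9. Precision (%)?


Precision = TP/(TP+FP)
= 125/(125+9)
= 125/134 = 93.28%

93.28%


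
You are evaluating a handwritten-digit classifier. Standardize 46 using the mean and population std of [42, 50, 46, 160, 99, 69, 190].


μ = 93.7143, σ = 54.9876
z = (46 - 93.7143)/54.9876 = -0.8677

-0.8677


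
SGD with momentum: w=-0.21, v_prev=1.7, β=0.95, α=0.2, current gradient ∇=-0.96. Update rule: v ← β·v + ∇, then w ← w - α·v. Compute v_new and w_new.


v_new = 0.95·1.7 - 0.96 = 1.615 - 0.96 = 0.655
w_new = -0.21 - 0.2·0.655 = -0.21 - 0.131 = -0.341

v_new=0.655, w_new=-0.341


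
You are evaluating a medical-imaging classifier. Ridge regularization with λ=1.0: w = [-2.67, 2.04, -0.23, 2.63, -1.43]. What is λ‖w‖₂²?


‖w‖₂² = (-2.67)² + (2.04)² + (-0.23)² + (2.63)² + (-1.43)²
     = 7.1289 + 4.1616 + 0.0529 + 6.9169 + 2.0449
     = 20.3052
λ·‖w‖₂² = 1.0·20.3052 = 20.3052

20.3052


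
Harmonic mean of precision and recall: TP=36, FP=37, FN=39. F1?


Precision = 36/73 = 0.4932
Recall = 36/75 = 0.48
F1 = 2·P·R/(P+R) = 2·TP/(2·TP+FP+FN) = 72/(72+37+39) = 72/148 = 0.4865

0.4865


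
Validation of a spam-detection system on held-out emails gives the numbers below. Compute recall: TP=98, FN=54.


Recall = TP/(TP+FN)
= 98/(98+54)
= 98/152 = 64.47%

64.47%


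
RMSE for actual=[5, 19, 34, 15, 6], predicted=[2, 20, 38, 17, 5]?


MSE = 31/5 = 6.2
RMSE = √(31/5) = 2.49

2.49


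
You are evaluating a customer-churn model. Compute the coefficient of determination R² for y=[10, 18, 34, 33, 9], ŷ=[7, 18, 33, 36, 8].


ȳ = 20.8
SS_res = Σ(y-ŷ)² = 20
SS_tot = Σ(y-ȳ)² = 586.8
R² = 1 - SS_res/SS_tot = 1 - 0.0341 = 0.9659

0.9659


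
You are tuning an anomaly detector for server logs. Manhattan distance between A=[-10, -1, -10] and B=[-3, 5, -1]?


d = |-10+ 3| + |-1-5| + |-10+ 1|
  = 7 + 6 + 9
  = 22

22


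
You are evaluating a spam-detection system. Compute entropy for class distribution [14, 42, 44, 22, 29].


Probabilities: [14/151, 42/151, 44/151, 22/151, 29/151] ≈ [0.0927, 0.2781, 0.2914, 0.1457, 0.1921]
H = -((14/151)·log₂(14/151) + (42/151)·log₂(42/151) + (44/151)·log₂(44/151) + (22/151)·log₂(22/151) + (29/151)·log₂(29/151))
  = 2.212 bits

2.212 bits


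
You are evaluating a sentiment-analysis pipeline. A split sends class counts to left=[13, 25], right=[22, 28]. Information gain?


Parent = [35, 53], H_parent = 0.9696
H_left = 0.9268 (n=38), H_right = 0.9896 (n=50)
H_children = (38/88)·0.9268 + (50/88)·0.9896 = 0.9625
IG = 0.9696 - 0.9625 = 0.0071

0.0071


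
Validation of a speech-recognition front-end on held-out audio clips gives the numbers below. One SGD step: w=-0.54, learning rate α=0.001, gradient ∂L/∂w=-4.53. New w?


w_new = w - α·∇
= -0.54 - 0.001·-4.53
= -0.54 + 0.00453
= -0.53547

-0.53547


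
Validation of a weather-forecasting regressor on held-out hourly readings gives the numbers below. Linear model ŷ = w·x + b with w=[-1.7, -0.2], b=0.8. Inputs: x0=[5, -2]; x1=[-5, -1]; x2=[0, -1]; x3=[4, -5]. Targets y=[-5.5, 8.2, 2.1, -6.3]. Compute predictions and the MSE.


ŷ0 = (-1.7)·(5) + (-0.2)·(-2) + 0.8 = -7.3
ŷ1 = (-1.7)·(-5) + (-0.2)·(-1) + 0.8 = 9.5
ŷ2 = (-1.7)·(0) + (-0.2)·(-1) + 0.8 = 1.0
ŷ3 = (-1.7)·(4) + (-0.2)·(-5) + 0.8 = -5.0
errors² = [3.24, 1.69, 1.21, 1.69]
MSE = 7.8300/4 = 1.9575

1.9575


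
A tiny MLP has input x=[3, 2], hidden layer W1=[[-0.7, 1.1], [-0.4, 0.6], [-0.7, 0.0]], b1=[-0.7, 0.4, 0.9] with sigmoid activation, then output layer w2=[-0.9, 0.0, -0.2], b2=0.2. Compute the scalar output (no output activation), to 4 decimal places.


z1[0] = (-0.7)·(3) + (1.1)·(2) - 0.7 = -0.6
z1[1] = (-0.4)·(3) + (0.6)·(2) + 0.4 = 0.4
z1[2] = (-0.7)·(3) + (0.0)·(2) + 0.9 = -1.2
h = sigmoid(z1) = [0.3543, 0.5987, 0.2315]
output = (-0.9)·(0.3543) + (0.0)·(0.5987) + (-0.2)·(0.2315) + 0.2 = -0.1652

-0.1652


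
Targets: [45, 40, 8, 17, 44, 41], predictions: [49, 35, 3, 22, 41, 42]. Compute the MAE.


Absolute errors: |45-49|=4, |40-35|=5, |8-3|=5, |17-22|=5, |44-41|=3, |41-42|=1
Sum = 23
MAE = 23/6 = 23/6

23/6


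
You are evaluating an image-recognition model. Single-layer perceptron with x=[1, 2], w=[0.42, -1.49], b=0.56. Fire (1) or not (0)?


z = (1)·(0.42) + (2)·(-1.49) + 0.56
  = -2.0
step(z) = 0 (z<0)

0


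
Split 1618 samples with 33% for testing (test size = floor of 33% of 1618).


Test = ⌊1618·33/100⌋ = 533
Train = 1618 - 533 = 1085

Train: 1085, Test: 533


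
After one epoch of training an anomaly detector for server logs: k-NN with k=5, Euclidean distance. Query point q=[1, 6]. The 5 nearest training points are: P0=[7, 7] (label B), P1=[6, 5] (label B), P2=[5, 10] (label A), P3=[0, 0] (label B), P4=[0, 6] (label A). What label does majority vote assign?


d(q,P0) = 6.0828  (label B)
d(q,P1) = 5.099  (label B)
d(q,P2) = 5.6569  (label A)
d(q,P3) = 6.0828  (label B)
d(q,P4) = 1.0  (label A)
Votes: A=2, B=3
Majority → B

B


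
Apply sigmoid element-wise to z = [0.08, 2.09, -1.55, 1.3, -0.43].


σ(0.08) = 1/(1+e^-0.08) = 0.52
σ(2.09) = 1/(1+e^-2.09) = 0.8899
σ(-1.55) = 1/(1+e^1.55) = 0.1751
σ(1.3) = 1/(1+e^-1.3) = 0.7858
σ(-0.43) = 1/(1+e^0.43) = 0.3941
result = [0.52, 0.8899, 0.1751, 0.7858, 0.3941]

[0.52, 0.8899, 0.1751, 0.7858, 0.3941]


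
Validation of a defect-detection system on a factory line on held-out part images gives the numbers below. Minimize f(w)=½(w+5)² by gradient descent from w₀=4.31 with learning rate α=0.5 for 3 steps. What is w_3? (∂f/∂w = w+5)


step 1: grad = 4.31+5 = 9.31; w = 4.31 - 0.5·(9.31) = -0.345
step 2: grad = -0.345+5 = 4.655; w = -0.345 - 0.5·(4.655) = -2.6725
step 3: grad = -2.6725+5 = 2.3275; w = -2.6725 - 0.5·(2.3275) = -3.83625

-3.83625


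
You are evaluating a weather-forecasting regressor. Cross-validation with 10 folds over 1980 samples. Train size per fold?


Fold size = 1980/10 = 198
Training per fold = 1980 - 198 = 1782

1782


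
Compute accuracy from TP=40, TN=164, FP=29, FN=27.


Accuracy = (TP+TN)/(TP+TN+FP+FN)
= (40+164)/(260)
= 204/260 = 78.46%

78.46%


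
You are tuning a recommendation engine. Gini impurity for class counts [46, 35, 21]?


Probabilities: [46/102, 35/102, 21/102] ≈ [0.451, 0.3431, 0.2059]
Σpᵢ² = (2116 + 1225 + 441)/102² = 3782/10404
Gini = 1 - Σpᵢ² = 1 - 3782/10404 = 0.6365

0.6365


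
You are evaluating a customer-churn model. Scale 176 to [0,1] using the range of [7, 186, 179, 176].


min=7, max=186
(176-7)/(186-7) = 169/179 = 0.9441

0.9441


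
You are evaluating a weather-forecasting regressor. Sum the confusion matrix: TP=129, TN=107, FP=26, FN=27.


Total = TP + TN + FP + FN
= 129 + 107 + 26 + 27
= 289
(Predicted positive: 155, predicted negative: 134)

289


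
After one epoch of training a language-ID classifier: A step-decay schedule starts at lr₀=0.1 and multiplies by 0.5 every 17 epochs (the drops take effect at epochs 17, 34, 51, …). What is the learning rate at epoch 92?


n_drops = ⌊92/17⌋ = 5
lr = 0.1·0.5^5 = 0.1·0.03125 = 0.003125

0.003125


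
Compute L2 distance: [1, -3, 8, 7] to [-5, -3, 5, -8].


d = √((1+ 5)² + (-3+ 3)² + (8-5)² + (7+ 8)²)
  = √(36 + 0 + 9 + 225)
  = √270 = 16.4317

16.4317


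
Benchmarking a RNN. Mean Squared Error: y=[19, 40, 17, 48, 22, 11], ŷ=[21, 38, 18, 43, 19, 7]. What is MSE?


Squared errors: (19-21)²=4, (40-38)²=4, (17-18)²=1, (48-43)²=25, (22-19)²=9, (11-7)²=16
Sum = 59
MSE = 59/6 = 59/6

59/6


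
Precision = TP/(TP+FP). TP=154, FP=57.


Precision = TP/(TP+FP)
= 154/(154+57)
= 154/211 = 72.99%

72.99%


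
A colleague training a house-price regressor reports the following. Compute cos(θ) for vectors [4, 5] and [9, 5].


A·B = 4·9 + 5·5 = 61
‖A‖ = √41 = 6.4031, ‖B‖ = √106 = 10.2956
cos = 61/(√41·√106) = 61/√4346 = 0.9253

0.9253


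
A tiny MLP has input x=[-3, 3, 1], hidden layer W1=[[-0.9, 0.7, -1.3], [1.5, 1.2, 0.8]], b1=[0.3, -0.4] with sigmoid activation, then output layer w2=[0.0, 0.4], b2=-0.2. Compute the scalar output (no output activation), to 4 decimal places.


z1[0] = (-0.9)·(-3) + (0.7)·(3) + (-1.3)·(1) + 0.3 = 3.8
z1[1] = (1.5)·(-3) + (1.2)·(3) + (0.8)·(1) - 0.4 = -0.5
h = sigmoid(z1) = [0.9781, 0.3775]
output = (0.0)·(0.9781) + (0.4)·(0.3775) - 0.2 = -0.049

-0.049


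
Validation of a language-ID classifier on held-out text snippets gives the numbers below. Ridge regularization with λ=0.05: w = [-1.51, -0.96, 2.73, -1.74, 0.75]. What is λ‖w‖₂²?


‖w‖₂² = (-1.51)² + (-0.96)² + (2.73)² + (-1.74)² + (0.75)²
     = 2.2801 + 0.9216 + 7.4529 + 3.0276 + 0.5625
     = 14.2447
λ·‖w‖₂² = 0.05·14.2447 = 0.712235

0.712235


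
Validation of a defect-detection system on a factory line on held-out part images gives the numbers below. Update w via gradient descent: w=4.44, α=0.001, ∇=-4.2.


w_new = w - α·∇
= 4.44 - 0.001·-4.2
= 4.44 + 0.0042
= 4.4442

4.4442


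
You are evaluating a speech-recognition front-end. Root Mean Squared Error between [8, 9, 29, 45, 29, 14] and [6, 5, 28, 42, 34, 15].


MSE = 56/6 = 9.3333
RMSE = √(56/6) = 3.0551

3.0551


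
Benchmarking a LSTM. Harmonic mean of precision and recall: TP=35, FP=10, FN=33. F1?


Precision = 35/45 = 0.7778
Recall = 35/68 = 0.5147
F1 = 2·P·R/(P+R) = 2·TP/(2·TP+FP+FN) = 70/(70+10+33) = 70/113 = 0.6195

0.6195


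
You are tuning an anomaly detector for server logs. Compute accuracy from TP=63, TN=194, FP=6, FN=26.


Accuracy = (TP+TN)/(TP+TN+FP+FN)
= (63+194)/(289)
= 257/289 = 88.93%

88.93%


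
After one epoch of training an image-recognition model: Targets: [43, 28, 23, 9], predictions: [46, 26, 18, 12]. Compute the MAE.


Absolute errors: |43-46|=3, |28-26|=2, |23-18|=5, |9-12|=3
Sum = 13
MAE = 13/4 = 13/4

13/4


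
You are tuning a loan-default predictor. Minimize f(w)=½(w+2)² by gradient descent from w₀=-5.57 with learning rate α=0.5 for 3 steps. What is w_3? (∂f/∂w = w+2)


step 1: grad = -5.57+2 = -3.57; w = -5.57 - 0.5·(-3.57) = -3.785
step 2: grad = -3.785+2 = -1.785; w = -3.785 - 0.5·(-1.785) = -2.8925
step 3: grad = -2.8925+2 = -0.8925; w = -2.8925 - 0.5·(-0.8925) = -2.44625

-2.44625


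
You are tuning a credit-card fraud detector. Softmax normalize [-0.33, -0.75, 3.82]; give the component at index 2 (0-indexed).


Exponentials: e^-0.33=0.7189, e^-0.75=0.4724, e^3.82=45.6042
Sum = 46.7955
Softmax = [0.0154, 0.0101, 0.9745]
p[2] = 45.6042/46.7955 = 0.9745

0.9745
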